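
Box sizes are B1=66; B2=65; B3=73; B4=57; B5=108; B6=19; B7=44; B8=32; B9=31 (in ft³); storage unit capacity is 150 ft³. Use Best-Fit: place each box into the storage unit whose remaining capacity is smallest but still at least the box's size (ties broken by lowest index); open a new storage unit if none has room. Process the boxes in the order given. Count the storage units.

4

storage unit 1: place B1 (66 ft³), 84 ft³ left
storage unit 1: place B2 (65 ft³), 19 ft³ left
storage unit 2: place B3 (73 ft³), 77 ft³ left
storage unit 2: place B4 (57 ft³), 20 ft³ left
storage unit 3: place B5 (108 ft³), 42 ft³ left
storage unit 1: place B6 (19 ft³), 0 ft³ left
storage unit 4: place B7 (44 ft³), 106 ft³ left
storage unit 3: place B8 (32 ft³), 10 ft³ left
storage unit 4: place B9 (31 ft³), 75 ft³ left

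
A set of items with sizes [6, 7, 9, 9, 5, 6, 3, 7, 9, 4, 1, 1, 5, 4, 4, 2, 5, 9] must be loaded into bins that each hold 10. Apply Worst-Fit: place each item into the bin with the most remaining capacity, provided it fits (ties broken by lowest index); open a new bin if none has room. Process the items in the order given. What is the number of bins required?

6 → bin 1 (remaining 4)
7 → bin 2 (remaining 3)
9 → bin 3 (remaining 1)
9 → bin 4 (remaining 1)
5 → bin 5 (remaining 5)
6 → bin 6 (remaining 4)
3 → bin 5 (remaining 2)
7 → bin 7 (remaining 3)
9 → bin 8 (remaining 1)
4 → bin 1 (remaining 0)
1 → bin 6 (remaining 3)
1 → bin 2 (remaining 2)
5 → bin 9 (remaining 5)
4 → bin 9 (remaining 1)
4 → bin 10 (remaining 6)
2 → bin 10 (remaining 4)
5 → bin 11 (remaining 5)
9 → bin 12 (remaining 1)

12 bins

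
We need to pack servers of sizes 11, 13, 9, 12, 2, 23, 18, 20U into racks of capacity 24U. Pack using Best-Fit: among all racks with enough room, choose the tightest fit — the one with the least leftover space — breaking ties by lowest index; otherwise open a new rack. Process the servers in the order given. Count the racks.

rack 1: place 11U, 13U left
rack 1: place 13U, 0U left
rack 2: place 9U, 15U left
rack 2: place 12U, 3U left
rack 2: place 2U, 1U left
rack 3: place 23U, 1U left
rack 4: place 18U, 6U left
rack 5: place 20U, 4U left
Final racks: [11,13] [9,12,2] [23] [18] [20].

5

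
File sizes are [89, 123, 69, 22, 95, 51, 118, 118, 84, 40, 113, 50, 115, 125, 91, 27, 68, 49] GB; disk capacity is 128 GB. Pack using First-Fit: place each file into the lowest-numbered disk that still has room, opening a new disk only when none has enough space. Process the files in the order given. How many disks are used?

disk 1: place 89 GB, 39 GB left
disk 2: place 123 GB, 5 GB left
disk 3: place 69 GB, 59 GB left
disk 1: place 22 GB, 17 GB left
disk 4: place 95 GB, 33 GB left
disk 3: place 51 GB, 8 GB left
disk 5: place 118 GB, 10 GB left
disk 6: place 118 GB, 10 GB left
disk 7: place 84 GB, 44 GB left
disk 7: place 40 GB, 4 GB left
disk 8: place 113 GB, 15 GB left
disk 9: place 50 GB, 78 GB left
disk 10: place 115 GB, 13 GB left
disk 11: place 125 GB, 3 GB left
disk 12: place 91 GB, 37 GB left
disk 4: place 27 GB, 6 GB left
disk 9: place 68 GB, 10 GB left
disk 13: place 49 GB, 79 GB left

13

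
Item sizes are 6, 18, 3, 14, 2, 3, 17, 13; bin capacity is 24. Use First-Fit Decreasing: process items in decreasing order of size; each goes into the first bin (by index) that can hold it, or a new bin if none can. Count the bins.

Sorted descending: 18, 17, 14, 13, 6, 3, 3, 2.
18 → bin 1 (remaining 6)
17 → bin 2 (remaining 7)
14 → bin 3 (remaining 10)
13 → bin 4 (remaining 11)
6 → bin 1 (remaining 0)
3 → bin 2 (remaining 4)
3 → bin 2 (remaining 1)
2 → bin 3 (remaining 8)

4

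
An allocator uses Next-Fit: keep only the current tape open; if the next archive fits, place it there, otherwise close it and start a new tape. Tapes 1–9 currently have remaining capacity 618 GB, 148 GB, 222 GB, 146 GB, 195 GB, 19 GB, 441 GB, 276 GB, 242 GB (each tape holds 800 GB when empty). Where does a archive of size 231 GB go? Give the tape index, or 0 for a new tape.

Next-Fit only looks at tape 9, which has 242 GB free.
231 GB fits there.

9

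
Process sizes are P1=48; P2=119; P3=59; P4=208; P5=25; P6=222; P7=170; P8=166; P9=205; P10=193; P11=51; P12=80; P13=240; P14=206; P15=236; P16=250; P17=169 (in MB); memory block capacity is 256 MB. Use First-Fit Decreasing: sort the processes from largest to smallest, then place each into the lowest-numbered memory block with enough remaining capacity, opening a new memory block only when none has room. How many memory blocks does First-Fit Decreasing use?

12

Sorted descending: 250, 240, 236, 222, 208, 206, 205, 193, 170, 169, 166, 119, 80, 59, 51, 48, 25.
250 MB → memory block 1 (remaining 6 MB)
240 MB → memory block 2 (remaining 16 MB)
236 MB → memory block 3 (remaining 20 MB)
222 MB → memory block 4 (remaining 34 MB)
208 MB → memory block 5 (remaining 48 MB)
206 MB → memory block 6 (remaining 50 MB)
205 MB → memory block 7 (remaining 51 MB)
193 MB → memory block 8 (remaining 63 MB)
170 MB → memory block 9 (remaining 86 MB)
169 MB → memory block 10 (remaining 87 MB)
166 MB → memory block 11 (remaining 90 MB)
119 MB → memory block 12 (remaining 137 MB)
80 MB → memory block 9 (remaining 6 MB)
59 MB → memory block 8 (remaining 4 MB)
51 MB → memory block 7 (remaining 0 MB)
48 MB → memory block 5 (remaining 0 MB)
25 MB → memory block 4 (remaining 9 MB)
Final memory blocks: [250] [240] [236] [222,25] [208,48] [206] [205,51] [193,59] [170,80] [169] [166] [119].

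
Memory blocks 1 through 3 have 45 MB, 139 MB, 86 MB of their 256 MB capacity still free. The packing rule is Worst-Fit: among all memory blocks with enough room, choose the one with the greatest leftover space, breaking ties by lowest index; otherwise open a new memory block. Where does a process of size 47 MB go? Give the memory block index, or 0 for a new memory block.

Memory blocks with room: memory block 2 (139 MB), memory block 3 (86 MB).
Most room is memory block 2 with 139 MB free.

2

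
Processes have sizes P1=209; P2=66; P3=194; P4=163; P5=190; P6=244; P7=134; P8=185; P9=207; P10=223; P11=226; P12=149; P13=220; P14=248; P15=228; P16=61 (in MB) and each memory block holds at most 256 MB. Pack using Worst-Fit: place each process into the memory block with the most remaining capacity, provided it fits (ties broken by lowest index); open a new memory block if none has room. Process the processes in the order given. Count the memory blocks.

memory block 1: place P1 (209 MB), 47 MB left
memory block 2: place P2 (66 MB), 190 MB left
memory block 3: place P3 (194 MB), 62 MB left
memory block 2: place P4 (163 MB), 27 MB left
memory block 4: place P5 (190 MB), 66 MB left
memory block 5: place P6 (244 MB), 12 MB left
memory block 6: place P7 (134 MB), 122 MB left
memory block 7: place P8 (185 MB), 71 MB left
memory block 8: place P9 (207 MB), 49 MB left
memory block 9: place P10 (223 MB), 33 MB left
memory block 10: place P11 (226 MB), 30 MB left
memory block 11: place P12 (149 MB), 107 MB left
memory block 12: place P13 (220 MB), 36 MB left
memory block 13: place P14 (248 MB), 8 MB left
memory block 14: place P15 (228 MB), 28 MB left
memory block 6: place P16 (61 MB), 61 MB left
Final memory blocks: [209] [66,163] [194] [190] [244] [134,61] [185] [207] [223] [226] [149] [220] [248] [228].

14 memory blocks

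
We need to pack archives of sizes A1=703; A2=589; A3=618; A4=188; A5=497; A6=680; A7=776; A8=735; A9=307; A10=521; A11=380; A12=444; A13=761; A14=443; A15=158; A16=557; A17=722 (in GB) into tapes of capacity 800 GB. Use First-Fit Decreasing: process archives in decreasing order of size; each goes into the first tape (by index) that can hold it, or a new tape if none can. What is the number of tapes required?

14 tapes

Sorted descending: 776, 761, 735, 722, 703, 680, 618, 589, 557, 521, 497, 444, 443, 380, 307, 188, 158.
Put 776 GB in tape 1; 24 GB remain.
Put 761 GB in tape 2; 39 GB remain.
Put 735 GB in tape 3; 65 GB remain.
Put 722 GB in tape 4; 78 GB remain.
Put 703 GB in tape 5; 97 GB remain.
Put 680 GB in tape 6; 120 GB remain.
Put 618 GB in tape 7; 182 GB remain.
Put 589 GB in tape 8; 211 GB remain.
Put 557 GB in tape 9; 243 GB remain.
Put 521 GB in tape 10; 279 GB remain.
Put 497 GB in tape 11; 303 GB remain.
Put 444 GB in tape 12; 356 GB remain.
Put 443 GB in tape 13; 357 GB remain.
Put 380 GB in tape 14; 420 GB remain.
Put 307 GB in tape 12; 49 GB remain.
Put 188 GB in tape 8; 23 GB remain.
Put 158 GB in tape 7; 24 GB remain.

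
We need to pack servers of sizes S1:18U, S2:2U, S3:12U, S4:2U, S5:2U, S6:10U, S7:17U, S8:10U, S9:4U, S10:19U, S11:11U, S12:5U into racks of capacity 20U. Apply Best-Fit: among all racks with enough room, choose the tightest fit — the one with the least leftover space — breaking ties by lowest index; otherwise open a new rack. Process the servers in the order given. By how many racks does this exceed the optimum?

Best-Fit: [18,2] [12,2,2,4] [10,10] [17] [19] [11,5] → 6 racks.
Total size 112U; any packing needs at least ⌈112/20⌉ = 6 racks.
So 6 is already optimal.

0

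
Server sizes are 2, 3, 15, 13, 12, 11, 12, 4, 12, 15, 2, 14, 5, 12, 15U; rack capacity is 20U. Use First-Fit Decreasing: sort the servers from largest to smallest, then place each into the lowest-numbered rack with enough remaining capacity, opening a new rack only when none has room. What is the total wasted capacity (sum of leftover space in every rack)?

Sorted descending: 15, 15, 15, 14, 13, 12, 12, 12, 12, 11, 5, 4, 3, 2, 2.
15U → rack 1 (remaining 5U)
15U → rack 2 (remaining 5U)
15U → rack 3 (remaining 5U)
14U → rack 4 (remaining 6U)
13U → rack 5 (remaining 7U)
12U → rack 6 (remaining 8U)
12U → rack 7 (remaining 8U)
12U → rack 8 (remaining 8U)
12U → rack 9 (remaining 8U)
11U → rack 10 (remaining 9U)
5U → rack 1 (remaining 0U)
4U → rack 2 (remaining 1U)
3U → rack 3 (remaining 2U)
2U → rack 3 (remaining 0U)
2U → rack 4 (remaining 4U)
10 racks × 20U = 200U; used 147U; unused 53U.

53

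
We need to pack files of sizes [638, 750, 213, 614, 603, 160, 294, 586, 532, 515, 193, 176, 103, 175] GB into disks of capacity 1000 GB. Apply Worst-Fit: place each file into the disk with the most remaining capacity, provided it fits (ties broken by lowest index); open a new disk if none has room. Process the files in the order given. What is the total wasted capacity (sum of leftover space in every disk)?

Put 638 GB in disk 1; 362 GB remain.
Put 750 GB in disk 2; 250 GB remain.
Put 213 GB in disk 1; 149 GB remain.
Put 614 GB in disk 3; 386 GB remain.
Put 603 GB in disk 4; 397 GB remain.
Put 160 GB in disk 4; 237 GB remain.
Put 294 GB in disk 3; 92 GB remain.
Put 586 GB in disk 5; 414 GB remain.
Put 532 GB in disk 6; 468 GB remain.
Put 515 GB in disk 7; 485 GB remain.
Put 193 GB in disk 7; 292 GB remain.
Put 176 GB in disk 6; 292 GB remain.
Put 103 GB in disk 5; 311 GB remain.
Put 175 GB in disk 5; 136 GB remain.
7 disks × 1000 GB = 7000 GB; used 5552 GB; unused 1448 GB.

1448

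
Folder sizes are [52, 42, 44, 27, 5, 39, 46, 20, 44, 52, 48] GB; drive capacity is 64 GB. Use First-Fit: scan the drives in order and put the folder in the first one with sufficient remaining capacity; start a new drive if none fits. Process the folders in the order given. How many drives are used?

drive 1: place 52 GB, 12 GB left
drive 2: place 42 GB, 22 GB left
drive 3: place 44 GB, 20 GB left
drive 4: place 27 GB, 37 GB left
drive 1: place 5 GB, 7 GB left
drive 5: place 39 GB, 25 GB left
drive 6: place 46 GB, 18 GB left
drive 2: place 20 GB, 2 GB left
drive 7: place 44 GB, 20 GB left
drive 8: place 52 GB, 12 GB left
drive 9: place 48 GB, 16 GB left
Final drives: [52,5] [42,20] [44] [27] [39] [46] [44] [52] [48].

9 drives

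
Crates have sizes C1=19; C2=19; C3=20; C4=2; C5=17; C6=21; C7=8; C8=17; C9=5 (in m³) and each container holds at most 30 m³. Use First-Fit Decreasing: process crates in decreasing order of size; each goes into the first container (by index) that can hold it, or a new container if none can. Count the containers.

6

Sorted descending: 21, 20, 19, 19, 17, 17, 8, 5, 2.
Put 21 m³ in container 1; 9 m³ remain.
Put 20 m³ in container 2; 10 m³ remain.
Put 19 m³ in container 3; 11 m³ remain.
Put 19 m³ in container 4; 11 m³ remain.
Put 17 m³ in container 5; 13 m³ remain.
Put 17 m³ in container 6; 13 m³ remain.
Put 8 m³ in container 1; 1 m³ remain.
Put 5 m³ in container 2; 5 m³ remain.
Put 2 m³ in container 2; 3 m³ remain.
Final containers: [21,8] [20,5,2] [19] [19] [17] [17].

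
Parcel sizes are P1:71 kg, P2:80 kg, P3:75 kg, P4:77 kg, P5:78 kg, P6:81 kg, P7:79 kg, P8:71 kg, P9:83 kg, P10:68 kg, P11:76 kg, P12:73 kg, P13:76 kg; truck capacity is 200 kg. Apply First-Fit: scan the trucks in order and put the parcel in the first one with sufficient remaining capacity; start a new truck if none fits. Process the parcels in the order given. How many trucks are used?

7

P1 (71 kg) → truck 1 (remaining 129 kg)
P2 (80 kg) → truck 1 (remaining 49 kg)
P3 (75 kg) → truck 2 (remaining 125 kg)
P4 (77 kg) → truck 2 (remaining 48 kg)
P5 (78 kg) → truck 3 (remaining 122 kg)
P6 (81 kg) → truck 3 (remaining 41 kg)
P7 (79 kg) → truck 4 (remaining 121 kg)
P8 (71 kg) → truck 4 (remaining 50 kg)
P9 (83 kg) → truck 5 (remaining 117 kg)
P10 (68 kg) → truck 5 (remaining 49 kg)
P11 (76 kg) → truck 6 (remaining 124 kg)
P12 (73 kg) → truck 6 (remaining 51 kg)
P13 (76 kg) → truck 7 (remaining 124 kg)
Final trucks: [71,80] [75,77] [78,81] [79,71] [83,68] [76,73] [76].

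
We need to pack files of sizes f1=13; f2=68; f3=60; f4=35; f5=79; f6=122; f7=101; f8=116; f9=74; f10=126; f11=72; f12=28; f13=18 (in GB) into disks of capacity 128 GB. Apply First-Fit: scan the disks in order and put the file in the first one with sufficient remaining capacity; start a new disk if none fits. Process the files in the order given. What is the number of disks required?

disk 1: place f1 (13 GB), 115 GB left
disk 1: place f2 (68 GB), 47 GB left
disk 2: place f3 (60 GB), 68 GB left
disk 1: place f4 (35 GB), 12 GB left
disk 3: place f5 (79 GB), 49 GB left
disk 4: place f6 (122 GB), 6 GB left
disk 5: place f7 (101 GB), 27 GB left
disk 6: place f8 (116 GB), 12 GB left
disk 7: place f9 (74 GB), 54 GB left
disk 8: place f10 (126 GB), 2 GB left
disk 9: place f11 (72 GB), 56 GB left
disk 2: place f12 (28 GB), 40 GB left
disk 2: place f13 (18 GB), 22 GB left

9 disks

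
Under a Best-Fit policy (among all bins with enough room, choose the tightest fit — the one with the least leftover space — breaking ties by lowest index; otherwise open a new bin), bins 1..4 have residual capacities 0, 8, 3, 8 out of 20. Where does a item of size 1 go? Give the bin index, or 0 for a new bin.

Bins with room: bin 2 (8), bin 3 (3), bin 4 (8).
Tightest fit is bin 3 with 3 free.

3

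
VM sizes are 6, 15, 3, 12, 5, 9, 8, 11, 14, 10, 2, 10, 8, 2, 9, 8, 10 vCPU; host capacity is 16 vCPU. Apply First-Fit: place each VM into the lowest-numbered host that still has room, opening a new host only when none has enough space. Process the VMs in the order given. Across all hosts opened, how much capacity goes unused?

host 1: place 6 vCPU, 10 vCPU left
host 2: place 15 vCPU, 1 vCPU left
host 1: place 3 vCPU, 7 vCPU left
host 3: place 12 vCPU, 4 vCPU left
host 1: place 5 vCPU, 2 vCPU left
host 4: place 9 vCPU, 7 vCPU left
host 5: place 8 vCPU, 8 vCPU left
host 6: place 11 vCPU, 5 vCPU left
host 7: place 14 vCPU, 2 vCPU left
host 8: place 10 vCPU, 6 vCPU left
host 1: place 2 vCPU, 0 vCPU left
host 9: place 10 vCPU, 6 vCPU left
host 5: place 8 vCPU, 0 vCPU left
host 3: place 2 vCPU, 2 vCPU left
host 10: place 9 vCPU, 7 vCPU left
host 11: place 8 vCPU, 8 vCPU left
host 12: place 10 vCPU, 6 vCPU left
12 hosts × 16 vCPU = 192 vCPU; used 142 vCPU; unused 50 vCPU.

50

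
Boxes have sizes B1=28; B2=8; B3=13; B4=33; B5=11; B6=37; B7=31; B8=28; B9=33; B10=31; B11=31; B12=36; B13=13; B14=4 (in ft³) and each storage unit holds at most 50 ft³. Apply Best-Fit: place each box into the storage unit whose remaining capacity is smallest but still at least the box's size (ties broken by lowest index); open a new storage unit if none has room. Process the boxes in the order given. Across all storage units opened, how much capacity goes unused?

B1 (28 ft³) → storage unit 1 (remaining 22 ft³)
B2 (8 ft³) → storage unit 1 (remaining 14 ft³)
B3 (13 ft³) → storage unit 1 (remaining 1 ft³)
B4 (33 ft³) → storage unit 2 (remaining 17 ft³)
B5 (11 ft³) → storage unit 2 (remaining 6 ft³)
B6 (37 ft³) → storage unit 3 (remaining 13 ft³)
B7 (31 ft³) → storage unit 4 (remaining 19 ft³)
B8 (28 ft³) → storage unit 5 (remaining 22 ft³)
B9 (33 ft³) → storage unit 6 (remaining 17 ft³)
B10 (31 ft³) → storage unit 7 (remaining 19 ft³)
B11 (31 ft³) → storage unit 8 (remaining 19 ft³)
B12 (36 ft³) → storage unit 9 (remaining 14 ft³)
B13 (13 ft³) → storage unit 3 (remaining 0 ft³)
B14 (4 ft³) → storage unit 2 (remaining 2 ft³)
9 storage units × 50 ft³ = 450 ft³; used 337 ft³; unused 113 ft³.

113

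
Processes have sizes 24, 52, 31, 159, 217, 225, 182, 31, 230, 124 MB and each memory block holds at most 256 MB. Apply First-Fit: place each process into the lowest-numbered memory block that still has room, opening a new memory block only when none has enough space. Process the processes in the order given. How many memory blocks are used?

7 memory blocks

Put 24 MB in memory block 1; 232 MB remain.
Put 52 MB in memory block 1; 180 MB remain.
Put 31 MB in memory block 1; 149 MB remain.
Put 159 MB in memory block 2; 97 MB remain.
Put 217 MB in memory block 3; 39 MB remain.
Put 225 MB in memory block 4; 31 MB remain.
Put 182 MB in memory block 5; 74 MB remain.
Put 31 MB in memory block 1; 118 MB remain.
Put 230 MB in memory block 6; 26 MB remain.
Put 124 MB in memory block 7; 132 MB remain.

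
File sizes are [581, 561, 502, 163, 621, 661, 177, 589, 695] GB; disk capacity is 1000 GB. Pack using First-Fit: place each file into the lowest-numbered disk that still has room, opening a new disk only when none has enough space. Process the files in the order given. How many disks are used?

Put 581 GB in disk 1; 419 GB remain.
Put 561 GB in disk 2; 439 GB remain.
Put 502 GB in disk 3; 498 GB remain.
Put 163 GB in disk 1; 256 GB remain.
Put 621 GB in disk 4; 379 GB remain.
Put 661 GB in disk 5; 339 GB remain.
Put 177 GB in disk 1; 79 GB remain.
Put 589 GB in disk 6; 411 GB remain.
Put 695 GB in disk 7; 305 GB remain.
Final disks: [581,163,177] [561] [502] [621] [661] [589] [695].

7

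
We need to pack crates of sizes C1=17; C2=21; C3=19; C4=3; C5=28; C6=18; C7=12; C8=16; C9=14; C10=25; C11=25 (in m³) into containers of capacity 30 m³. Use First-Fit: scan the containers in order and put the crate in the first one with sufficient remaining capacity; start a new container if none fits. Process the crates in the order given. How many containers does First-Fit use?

8 containers

Put C1 (17 m³) in container 1; 13 m³ remain.
Put C2 (21 m³) in container 2; 9 m³ remain.
Put C3 (19 m³) in container 3; 11 m³ remain.
Put C4 (3 m³) in container 1; 10 m³ remain.
Put C5 (28 m³) in container 4; 2 m³ remain.
Put C6 (18 m³) in container 5; 12 m³ remain.
Put C7 (12 m³) in container 5; 0 m³ remain.
Put C8 (16 m³) in container 6; 14 m³ remain.
Put C9 (14 m³) in container 6; 0 m³ remain.
Put C10 (25 m³) in container 7; 5 m³ remain.
Put C11 (25 m³) in container 8; 5 m³ remain.
Final containers: [17,3] [21] [19] [28] [18,12] [16,14] [25] [25].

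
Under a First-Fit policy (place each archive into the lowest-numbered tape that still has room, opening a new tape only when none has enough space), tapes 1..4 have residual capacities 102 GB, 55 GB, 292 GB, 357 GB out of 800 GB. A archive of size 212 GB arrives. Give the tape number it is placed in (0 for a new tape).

3

Tapes with room: tape 3 (292 GB), tape 4 (357 GB).
The first with room is tape 3.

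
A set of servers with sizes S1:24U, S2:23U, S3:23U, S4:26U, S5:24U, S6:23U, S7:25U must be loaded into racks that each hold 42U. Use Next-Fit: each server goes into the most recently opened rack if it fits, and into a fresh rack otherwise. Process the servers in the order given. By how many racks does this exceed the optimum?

0

Next-Fit: [24] [23] [23] [26] [24] [23] [25] → 7 racks.
7 servers exceed 21U (half the capacity), and no two of those can share a rack, so at least 7 racks are needed.
So 7 is already optimal.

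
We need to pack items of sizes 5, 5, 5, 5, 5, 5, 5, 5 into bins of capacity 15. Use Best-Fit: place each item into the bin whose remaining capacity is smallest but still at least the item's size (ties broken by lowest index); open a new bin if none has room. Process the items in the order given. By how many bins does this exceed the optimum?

Best-Fit: [5,5,5] [5,5,5] [5,5] → 3 bins.
Total size 40; any packing needs at least ⌈40/15⌉ = 3 bins.
So 3 is already optimal.

0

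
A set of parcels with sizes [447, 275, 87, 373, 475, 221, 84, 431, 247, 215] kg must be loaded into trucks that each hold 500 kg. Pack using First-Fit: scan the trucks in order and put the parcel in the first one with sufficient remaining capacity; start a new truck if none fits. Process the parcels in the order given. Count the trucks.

truck 1: place 447 kg, 53 kg left
truck 2: place 275 kg, 225 kg left
truck 2: place 87 kg, 138 kg left
truck 3: place 373 kg, 127 kg left
truck 4: place 475 kg, 25 kg left
truck 5: place 221 kg, 279 kg left
truck 2: place 84 kg, 54 kg left
truck 6: place 431 kg, 69 kg left
truck 5: place 247 kg, 32 kg left
truck 7: place 215 kg, 285 kg left
Final trucks: [447] [275,87,84] [373] [475] [221,247] [431] [215].

7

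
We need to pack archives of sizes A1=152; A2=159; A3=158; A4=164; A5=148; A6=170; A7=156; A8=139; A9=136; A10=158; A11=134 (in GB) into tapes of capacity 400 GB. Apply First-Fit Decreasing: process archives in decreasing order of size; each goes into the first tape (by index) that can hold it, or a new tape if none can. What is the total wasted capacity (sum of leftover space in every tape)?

726

Sorted descending: 170, 164, 159, 158, 158, 156, 152, 148, 139, 136, 134.
Put 170 GB in tape 1; 230 GB remain.
Put 164 GB in tape 1; 66 GB remain.
Put 159 GB in tape 2; 241 GB remain.
Put 158 GB in tape 2; 83 GB remain.
Put 158 GB in tape 3; 242 GB remain.
Put 156 GB in tape 3; 86 GB remain.
Put 152 GB in tape 4; 248 GB remain.
Put 148 GB in tape 4; 100 GB remain.
Put 139 GB in tape 5; 261 GB remain.
Put 136 GB in tape 5; 125 GB remain.
Put 134 GB in tape 6; 266 GB remain.
6 tapes × 400 GB = 2400 GB; used 1674 GB; unused 726 GB.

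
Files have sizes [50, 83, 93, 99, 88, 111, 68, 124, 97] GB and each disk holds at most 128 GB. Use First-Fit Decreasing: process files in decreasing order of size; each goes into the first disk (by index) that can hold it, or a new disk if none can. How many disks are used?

8

Sorted descending: 124, 111, 99, 97, 93, 88, 83, 68, 50.
124 GB → disk 1 (remaining 4 GB)
111 GB → disk 2 (remaining 17 GB)
99 GB → disk 3 (remaining 29 GB)
97 GB → disk 4 (remaining 31 GB)
93 GB → disk 5 (remaining 35 GB)
88 GB → disk 6 (remaining 40 GB)
83 GB → disk 7 (remaining 45 GB)
68 GB → disk 8 (remaining 60 GB)
50 GB → disk 8 (remaining 10 GB)
Final disks: [124] [111] [99] [97] [93] [88] [83] [68,50].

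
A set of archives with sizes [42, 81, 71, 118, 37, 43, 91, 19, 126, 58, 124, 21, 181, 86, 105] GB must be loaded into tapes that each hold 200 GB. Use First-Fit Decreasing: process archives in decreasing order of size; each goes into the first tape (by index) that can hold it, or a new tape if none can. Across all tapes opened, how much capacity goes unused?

Sorted descending: 181, 126, 124, 118, 105, 91, 86, 81, 71, 58, 43, 42, 37, 21, 19.
Put 181 GB in tape 1; 19 GB remain.
Put 126 GB in tape 2; 74 GB remain.
Put 124 GB in tape 3; 76 GB remain.
Put 118 GB in tape 4; 82 GB remain.
Put 105 GB in tape 5; 95 GB remain.
Put 91 GB in tape 5; 4 GB remain.
Put 86 GB in tape 6; 114 GB remain.
Put 81 GB in tape 4; 1 GB remain.
Put 71 GB in tape 2; 3 GB remain.
Put 58 GB in tape 3; 18 GB remain.
Put 43 GB in tape 6; 71 GB remain.
Put 42 GB in tape 6; 29 GB remain.
Put 37 GB in tape 7; 163 GB remain.
Put 21 GB in tape 6; 8 GB remain.
Put 19 GB in tape 1; 0 GB remain.
7 tapes × 200 GB = 1400 GB; used 1203 GB; unused 197 GB.

197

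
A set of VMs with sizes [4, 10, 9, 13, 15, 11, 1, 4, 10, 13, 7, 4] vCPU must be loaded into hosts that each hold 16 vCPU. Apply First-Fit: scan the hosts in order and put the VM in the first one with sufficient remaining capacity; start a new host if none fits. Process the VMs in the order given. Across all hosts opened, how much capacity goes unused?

27

4 vCPU → host 1 (remaining 12 vCPU)
10 vCPU → host 1 (remaining 2 vCPU)
9 vCPU → host 2 (remaining 7 vCPU)
13 vCPU → host 3 (remaining 3 vCPU)
15 vCPU → host 4 (remaining 1 vCPU)
11 vCPU → host 5 (remaining 5 vCPU)
1 vCPU → host 1 (remaining 1 vCPU)
4 vCPU → host 2 (remaining 3 vCPU)
10 vCPU → host 6 (remaining 6 vCPU)
13 vCPU → host 7 (remaining 3 vCPU)
7 vCPU → host 8 (remaining 9 vCPU)
4 vCPU → host 5 (remaining 1 vCPU)
8 hosts × 16 vCPU = 128 vCPU; used 101 vCPU; unused 27 vCPU.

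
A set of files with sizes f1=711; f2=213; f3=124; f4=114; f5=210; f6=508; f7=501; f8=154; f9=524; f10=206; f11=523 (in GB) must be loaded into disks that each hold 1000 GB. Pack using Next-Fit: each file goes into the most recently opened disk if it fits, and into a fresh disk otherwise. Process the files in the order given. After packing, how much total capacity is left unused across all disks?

1212

disk 1: place f1 (711 GB), 289 GB left
disk 1: place f2 (213 GB), 76 GB left
disk 2: place f3 (124 GB), 876 GB left
disk 2: place f4 (114 GB), 762 GB left
disk 2: place f5 (210 GB), 552 GB left
disk 2: place f6 (508 GB), 44 GB left
disk 3: place f7 (501 GB), 499 GB left
disk 3: place f8 (154 GB), 345 GB left
disk 4: place f9 (524 GB), 476 GB left
disk 4: place f10 (206 GB), 270 GB left
disk 5: place f11 (523 GB), 477 GB left
5 disks × 1000 GB = 5000 GB; used 3788 GB; unused 1212 GB.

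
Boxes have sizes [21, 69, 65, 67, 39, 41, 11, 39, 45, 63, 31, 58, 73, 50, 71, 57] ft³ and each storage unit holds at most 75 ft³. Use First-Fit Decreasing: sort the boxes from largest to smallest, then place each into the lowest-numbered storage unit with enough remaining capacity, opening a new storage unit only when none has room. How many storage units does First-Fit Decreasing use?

Sorted descending: 73, 71, 69, 67, 65, 63, 58, 57, 50, 45, 41, 39, 39, 31, 21, 11.
storage unit 1: place 73 ft³, 2 ft³ left
storage unit 2: place 71 ft³, 4 ft³ left
storage unit 3: place 69 ft³, 6 ft³ left
storage unit 4: place 67 ft³, 8 ft³ left
storage unit 5: place 65 ft³, 10 ft³ left
storage unit 6: place 63 ft³, 12 ft³ left
storage unit 7: place 58 ft³, 17 ft³ left
storage unit 8: place 57 ft³, 18 ft³ left
storage unit 9: place 50 ft³, 25 ft³ left
storage unit 10: place 45 ft³, 30 ft³ left
storage unit 11: place 41 ft³, 34 ft³ left
storage unit 12: place 39 ft³, 36 ft³ left
storage unit 13: place 39 ft³, 36 ft³ left
storage unit 11: place 31 ft³, 3 ft³ left
storage unit 9: place 21 ft³, 4 ft³ left
storage unit 6: place 11 ft³, 1 ft³ left
Final storage units: [73] [71] [69] [67] [65] [63,11] [58] [57] [50,21] [45] [41,31] [39] [39].

13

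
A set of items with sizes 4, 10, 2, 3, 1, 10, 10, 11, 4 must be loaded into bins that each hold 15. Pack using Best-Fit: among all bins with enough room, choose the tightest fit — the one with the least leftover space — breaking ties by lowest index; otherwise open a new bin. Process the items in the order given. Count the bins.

bin 1: place 4, 11 left
bin 1: place 10, 1 left
bin 2: place 2, 13 left
bin 2: place 3, 10 left
bin 1: place 1, 0 left
bin 2: place 10, 0 left
bin 3: place 10, 5 left
bin 4: place 11, 4 left
bin 4: place 4, 0 left
Final bins: [4,10,1] [2,3,10] [10] [11,4].

4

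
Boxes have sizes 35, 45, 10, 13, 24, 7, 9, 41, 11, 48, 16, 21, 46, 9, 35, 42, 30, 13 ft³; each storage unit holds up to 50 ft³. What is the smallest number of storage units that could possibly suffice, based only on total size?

Total size = 35 + 45 + 10 + 13 + 24 + 7 + 9 + 41 + 11 + 48 + 16 + 21 + 46 + 9 + 35 + 42 + 30 + 13 = 455 ft³.
⌈455 / 50⌉ = 10.

10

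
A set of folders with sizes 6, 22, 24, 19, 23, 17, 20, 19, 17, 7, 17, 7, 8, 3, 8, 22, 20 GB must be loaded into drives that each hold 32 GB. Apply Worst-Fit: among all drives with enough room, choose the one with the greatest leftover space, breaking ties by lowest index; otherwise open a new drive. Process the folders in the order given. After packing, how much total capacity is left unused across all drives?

drive 1: place 6 GB, 26 GB left
drive 1: place 22 GB, 4 GB left
drive 2: place 24 GB, 8 GB left
drive 3: place 19 GB, 13 GB left
drive 4: place 23 GB, 9 GB left
drive 5: place 17 GB, 15 GB left
drive 6: place 20 GB, 12 GB left
drive 7: place 19 GB, 13 GB left
drive 8: place 17 GB, 15 GB left
drive 5: place 7 GB, 8 GB left
drive 9: place 17 GB, 15 GB left
drive 8: place 7 GB, 8 GB left
drive 9: place 8 GB, 7 GB left
drive 3: place 3 GB, 10 GB left
drive 7: place 8 GB, 5 GB left
drive 10: place 22 GB, 10 GB left
drive 11: place 20 GB, 12 GB left
11 drives × 32 GB = 352 GB; used 259 GB; unused 93 GB.

93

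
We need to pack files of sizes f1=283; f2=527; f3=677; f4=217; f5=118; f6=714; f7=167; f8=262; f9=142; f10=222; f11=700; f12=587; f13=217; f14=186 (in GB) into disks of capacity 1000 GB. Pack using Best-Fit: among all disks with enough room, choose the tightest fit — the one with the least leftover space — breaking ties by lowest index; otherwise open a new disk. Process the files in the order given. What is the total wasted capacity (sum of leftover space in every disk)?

disk 1: place f1 (283 GB), 717 GB left
disk 1: place f2 (527 GB), 190 GB left
disk 2: place f3 (677 GB), 323 GB left
disk 2: place f4 (217 GB), 106 GB left
disk 1: place f5 (118 GB), 72 GB left
disk 3: place f6 (714 GB), 286 GB left
disk 3: place f7 (167 GB), 119 GB left
disk 4: place f8 (262 GB), 738 GB left
disk 4: place f9 (142 GB), 596 GB left
disk 4: place f10 (222 GB), 374 GB left
disk 5: place f11 (700 GB), 300 GB left
disk 6: place f12 (587 GB), 413 GB left
disk 5: place f13 (217 GB), 83 GB left
disk 4: place f14 (186 GB), 188 GB left
6 disks × 1000 GB = 6000 GB; used 5019 GB; unused 981 GB.

981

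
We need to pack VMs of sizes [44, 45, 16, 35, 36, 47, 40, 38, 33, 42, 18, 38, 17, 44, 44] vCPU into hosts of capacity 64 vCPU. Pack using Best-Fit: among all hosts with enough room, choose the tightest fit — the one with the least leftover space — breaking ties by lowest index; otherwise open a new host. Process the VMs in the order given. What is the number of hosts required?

44 vCPU → host 1 (remaining 20 vCPU)
45 vCPU → host 2 (remaining 19 vCPU)
16 vCPU → host 2 (remaining 3 vCPU)
35 vCPU → host 3 (remaining 29 vCPU)
36 vCPU → host 4 (remaining 28 vCPU)
47 vCPU → host 5 (remaining 17 vCPU)
40 vCPU → host 6 (remaining 24 vCPU)
38 vCPU → host 7 (remaining 26 vCPU)
33 vCPU → host 8 (remaining 31 vCPU)
42 vCPU → host 9 (remaining 22 vCPU)
18 vCPU → host 1 (remaining 2 vCPU)
38 vCPU → host 10 (remaining 26 vCPU)
17 vCPU → host 5 (remaining 0 vCPU)
44 vCPU → host 11 (remaining 20 vCPU)
44 vCPU → host 12 (remaining 20 vCPU)
Final hosts: [44,18] [45,16] [35] [36] [47,17] [40] [38] [33] [42] [38] [44] [44].

12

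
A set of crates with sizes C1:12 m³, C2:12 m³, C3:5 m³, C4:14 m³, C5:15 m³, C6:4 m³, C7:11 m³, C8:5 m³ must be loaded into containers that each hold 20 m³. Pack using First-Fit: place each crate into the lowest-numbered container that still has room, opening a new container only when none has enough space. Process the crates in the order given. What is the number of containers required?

5 containers

C1 (12 m³) → container 1 (remaining 8 m³)
C2 (12 m³) → container 2 (remaining 8 m³)
C3 (5 m³) → container 1 (remaining 3 m³)
C4 (14 m³) → container 3 (remaining 6 m³)
C5 (15 m³) → container 4 (remaining 5 m³)
C6 (4 m³) → container 2 (remaining 4 m³)
C7 (11 m³) → container 5 (remaining 9 m³)
C8 (5 m³) → container 3 (remaining 1 m³)
Final containers: [12,5] [12,4] [14,5] [15] [11].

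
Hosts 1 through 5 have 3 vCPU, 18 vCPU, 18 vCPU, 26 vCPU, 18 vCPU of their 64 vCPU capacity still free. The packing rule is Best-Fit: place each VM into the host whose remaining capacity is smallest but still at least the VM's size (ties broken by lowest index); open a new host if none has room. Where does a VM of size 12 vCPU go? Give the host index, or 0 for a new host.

2

Hosts with room: host 2 (18 vCPU), host 3 (18 vCPU), host 4 (26 vCPU), host 5 (18 vCPU).
Tightest fit is host 2 with 18 vCPU free.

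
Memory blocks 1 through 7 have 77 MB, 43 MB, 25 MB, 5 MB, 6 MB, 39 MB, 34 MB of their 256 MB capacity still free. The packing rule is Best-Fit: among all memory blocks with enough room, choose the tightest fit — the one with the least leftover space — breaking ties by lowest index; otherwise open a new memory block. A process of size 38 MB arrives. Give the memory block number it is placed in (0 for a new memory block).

Memory blocks with room: memory block 1 (77 MB), memory block 2 (43 MB), memory block 6 (39 MB).
Tightest fit is memory block 6 with 39 MB free.

6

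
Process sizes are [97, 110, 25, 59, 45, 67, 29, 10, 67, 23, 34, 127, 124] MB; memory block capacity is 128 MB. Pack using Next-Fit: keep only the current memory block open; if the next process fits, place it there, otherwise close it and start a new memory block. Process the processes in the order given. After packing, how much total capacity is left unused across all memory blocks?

memory block 1: place 97 MB, 31 MB left
memory block 2: place 110 MB, 18 MB left
memory block 3: place 25 MB, 103 MB left
memory block 3: place 59 MB, 44 MB left
memory block 4: place 45 MB, 83 MB left
memory block 4: place 67 MB, 16 MB left
memory block 5: place 29 MB, 99 MB left
memory block 5: place 10 MB, 89 MB left
memory block 5: place 67 MB, 22 MB left
memory block 6: place 23 MB, 105 MB left
memory block 6: place 34 MB, 71 MB left
memory block 7: place 127 MB, 1 MB left
memory block 8: place 124 MB, 4 MB left
8 memory blocks × 128 MB = 1024 MB; used 817 MB; unused 207 MB.

207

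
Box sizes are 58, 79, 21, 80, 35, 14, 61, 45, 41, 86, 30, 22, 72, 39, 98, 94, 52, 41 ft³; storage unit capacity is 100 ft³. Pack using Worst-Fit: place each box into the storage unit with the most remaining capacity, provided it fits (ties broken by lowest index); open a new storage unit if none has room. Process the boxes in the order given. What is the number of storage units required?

12

58 ft³ → storage unit 1 (remaining 42 ft³)
79 ft³ → storage unit 2 (remaining 21 ft³)
21 ft³ → storage unit 1 (remaining 21 ft³)
80 ft³ → storage unit 3 (remaining 20 ft³)
35 ft³ → storage unit 4 (remaining 65 ft³)
14 ft³ → storage unit 4 (remaining 51 ft³)
61 ft³ → storage unit 5 (remaining 39 ft³)
45 ft³ → storage unit 4 (remaining 6 ft³)
41 ft³ → storage unit 6 (remaining 59 ft³)
86 ft³ → storage unit 7 (remaining 14 ft³)
30 ft³ → storage unit 6 (remaining 29 ft³)
22 ft³ → storage unit 5 (remaining 17 ft³)
72 ft³ → storage unit 8 (remaining 28 ft³)
39 ft³ → storage unit 9 (remaining 61 ft³)
98 ft³ → storage unit 10 (remaining 2 ft³)
94 ft³ → storage unit 11 (remaining 6 ft³)
52 ft³ → storage unit 9 (remaining 9 ft³)
41 ft³ → storage unit 12 (remaining 59 ft³)
Final storage units: [58,21] [79] [80] [35,14,45] [61,22] [41,30] [86] [72] [39,52] [98] [94] [41].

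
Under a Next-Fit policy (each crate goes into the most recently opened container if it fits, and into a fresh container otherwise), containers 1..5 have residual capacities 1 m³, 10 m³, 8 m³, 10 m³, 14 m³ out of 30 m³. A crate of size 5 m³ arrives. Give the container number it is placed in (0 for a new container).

5

Next-Fit only looks at container 5, which has 14 m³ free.
5 m³ fits there.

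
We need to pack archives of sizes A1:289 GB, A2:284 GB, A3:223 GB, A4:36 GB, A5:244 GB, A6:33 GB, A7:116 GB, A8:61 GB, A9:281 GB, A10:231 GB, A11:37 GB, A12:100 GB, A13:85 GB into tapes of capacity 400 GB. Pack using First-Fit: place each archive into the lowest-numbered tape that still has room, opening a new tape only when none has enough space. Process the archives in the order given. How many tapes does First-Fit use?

6

Put A1 (289 GB) in tape 1; 111 GB remain.
Put A2 (284 GB) in tape 2; 116 GB remain.
Put A3 (223 GB) in tape 3; 177 GB remain.
Put A4 (36 GB) in tape 1; 75 GB remain.
Put A5 (244 GB) in tape 4; 156 GB remain.
Put A6 (33 GB) in tape 1; 42 GB remain.
Put A7 (116 GB) in tape 2; 0 GB remain.
Put A8 (61 GB) in tape 3; 116 GB remain.
Put A9 (281 GB) in tape 5; 119 GB remain.
Put A10 (231 GB) in tape 6; 169 GB remain.
Put A11 (37 GB) in tape 1; 5 GB remain.
Put A12 (100 GB) in tape 3; 16 GB remain.
Put A13 (85 GB) in tape 4; 71 GB remain.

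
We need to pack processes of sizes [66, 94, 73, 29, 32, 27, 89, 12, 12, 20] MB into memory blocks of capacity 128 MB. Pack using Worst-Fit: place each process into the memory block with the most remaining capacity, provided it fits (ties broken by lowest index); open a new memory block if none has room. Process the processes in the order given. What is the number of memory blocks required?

4 memory blocks

Put 66 MB in memory block 1; 62 MB remain.
Put 94 MB in memory block 2; 34 MB remain.
Put 73 MB in memory block 3; 55 MB remain.
Put 29 MB in memory block 1; 33 MB remain.
Put 32 MB in memory block 3; 23 MB remain.
Put 27 MB in memory block 2; 7 MB remain.
Put 89 MB in memory block 4; 39 MB remain.
Put 12 MB in memory block 4; 27 MB remain.
Put 12 MB in memory block 1; 21 MB remain.
Put 20 MB in memory block 4; 7 MB remain.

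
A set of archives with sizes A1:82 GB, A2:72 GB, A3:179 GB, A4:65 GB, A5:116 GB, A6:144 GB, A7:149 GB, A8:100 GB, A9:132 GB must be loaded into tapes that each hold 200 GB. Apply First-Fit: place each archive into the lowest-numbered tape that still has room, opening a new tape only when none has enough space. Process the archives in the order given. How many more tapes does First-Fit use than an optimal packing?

1

First-Fit: [82,72] [179] [65,116] [144] [149] [100] [132] → 7 tapes.
Total size 1039 GB; any packing needs at least ⌈1039/200⌉ = 6 tapes.
An optimal packing achieves that bound: [179] [149] [144] [132,65] [116,82] [100,72] → 6 tapes.
Excess: 7 − 6 = 1.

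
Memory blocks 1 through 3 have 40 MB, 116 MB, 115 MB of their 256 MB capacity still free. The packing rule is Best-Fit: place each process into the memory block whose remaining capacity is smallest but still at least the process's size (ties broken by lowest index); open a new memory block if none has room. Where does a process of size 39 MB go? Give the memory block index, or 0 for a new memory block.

1

Memory blocks with room: memory block 1 (40 MB), memory block 2 (116 MB), memory block 3 (115 MB).
Tightest fit is memory block 1 with 40 MB free.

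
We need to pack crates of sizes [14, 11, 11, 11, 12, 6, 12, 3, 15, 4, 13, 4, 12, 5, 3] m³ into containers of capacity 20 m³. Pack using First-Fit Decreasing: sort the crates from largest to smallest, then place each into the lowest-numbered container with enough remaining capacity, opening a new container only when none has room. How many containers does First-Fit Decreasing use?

9

Sorted descending: 15, 14, 13, 12, 12, 12, 11, 11, 11, 6, 5, 4, 4, 3, 3.
15 m³ → container 1 (remaining 5 m³)
14 m³ → container 2 (remaining 6 m³)
13 m³ → container 3 (remaining 7 m³)
12 m³ → container 4 (remaining 8 m³)
12 m³ → container 5 (remaining 8 m³)
12 m³ → container 6 (remaining 8 m³)
11 m³ → container 7 (remaining 9 m³)
11 m³ → container 8 (remaining 9 m³)
11 m³ → container 9 (remaining 9 m³)
6 m³ → container 2 (remaining 0 m³)
5 m³ → container 1 (remaining 0 m³)
4 m³ → container 3 (remaining 3 m³)
4 m³ → container 4 (remaining 4 m³)
3 m³ → container 3 (remaining 0 m³)
3 m³ → container 4 (remaining 1 m³)
Final containers: [15,5] [14,6] [13,4,3] [12,4,3] [12] [12] [11] [11] [11].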